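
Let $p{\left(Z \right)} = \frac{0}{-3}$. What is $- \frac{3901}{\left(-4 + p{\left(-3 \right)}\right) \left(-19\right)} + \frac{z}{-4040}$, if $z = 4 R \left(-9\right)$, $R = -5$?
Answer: $- \frac{394343}{7676} \approx -51.373$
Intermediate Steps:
$z = 180$ ($z = 4 \left(-5\right) \left(-9\right) = \left(-20\right) \left(-9\right) = 180$)
$p{\left(Z \right)} = 0$ ($p{\left(Z \right)} = 0 \left(- \frac{1}{3}\right) = 0$)
$- \frac{3901}{\left(-4 + p{\left(-3 \right)}\right) \left(-19\right)} + \frac{z}{-4040} = - \frac{3901}{\left(-4 + 0\right) \left(-19\right)} + \frac{180}{-4040} = - \frac{3901}{\left(-4\right) \left(-19\right)} + 180 \left(- \frac{1}{4040}\right) = - \frac{3901}{76} - \frac{9}{202} = - \frac{394343}{7676}$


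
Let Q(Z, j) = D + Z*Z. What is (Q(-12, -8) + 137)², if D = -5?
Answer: 76176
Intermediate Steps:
Q(Z, j) = -5 + Z² (Q(Z, j) = -5 + Z*Z = -5 + Z²)
(Q(-12, -8) + 137)² = ((-5 + (-12)²) + 137)² = ((-5 + 144) + 137)² = (139 + 137)² = 276² = 76176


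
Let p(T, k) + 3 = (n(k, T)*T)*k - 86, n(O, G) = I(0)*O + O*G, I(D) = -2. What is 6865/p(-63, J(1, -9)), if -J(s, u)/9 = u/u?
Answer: 6865/331606 ≈ 0.020702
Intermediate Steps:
J(s, u) = -9 (J(s, u) = -9*u/u = -9*1 = -9)
n(O, G) = -2*O + G*O (n(O, G) = -2*O + O*G = -2*O + G*O)
p(T, k) = -89 + T*k**2*(-2 + T) (p(T, k) = -3 + (((k*(-2 + T))*T)*k - 86) = -3 + ((T*k*(-2 + T))*k - 86) = -3 + (T*k**2*(-2 + T) - 86) = -3 + (-86 + T*k**2*(-2 + T)) = -89 + T*k**2*(-2 + T))
6865/p(-63, J(1, -9)) = 6865/(-89 - 63*(-9)**2*(-2 - 63)) = 6865/(-89 - 63*81*(-65)) = 6865/(-89 + 331695) = 6865/331606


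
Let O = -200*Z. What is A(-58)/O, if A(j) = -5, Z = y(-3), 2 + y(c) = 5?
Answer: 1/120 ≈ 0.0083333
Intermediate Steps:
y(c) = 3 (y(c) = -2 + 5 = 3)
Z = 3
O = -600 (O = -200*3 = -600)
A(-58)/O = -5/(-600) = -5*(-1/600) = 1/120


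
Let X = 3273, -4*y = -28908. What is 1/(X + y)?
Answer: 1/10500 ≈ 9.5238e-5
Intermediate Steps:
y = 7227 (y = -1/4*(-28908) = 7227)
1/(X + y) = 1/(3273 + 7227) = 1/10500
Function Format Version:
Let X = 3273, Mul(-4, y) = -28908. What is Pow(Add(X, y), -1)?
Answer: Rational(1, 10500) ≈ 9.5238e-5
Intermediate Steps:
y = 7227 (y = Mul(Rational(-1, 4), -28908) = 7227)
Pow(Add(X, y), -1) = Pow(Add(3273, 7227), -1) = Pow(10500, -1) = Rational(1, 10500)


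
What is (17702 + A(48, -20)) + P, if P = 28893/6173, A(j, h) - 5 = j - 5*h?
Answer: 110247808/6173 ≈ 17860.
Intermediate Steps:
A(j, h) = 5 + j - 5*h (A(j, h) = 5 + (j - 5*h) = 5 + j - 5*h)
P = 28893/6173 (P = 28893*(1/6173) = 28893/6173 ≈ 4.6805)
(17702 + A(48, -20)) + P = (17702 + (5 + 48 - 5*(-20))) + 28893/6173 = (17702 + (5 + 48 + 100)) + 28893/6173 = (17702 + 153) + 28893/6173 = 17855 + 28893/6173 = 110247808/6173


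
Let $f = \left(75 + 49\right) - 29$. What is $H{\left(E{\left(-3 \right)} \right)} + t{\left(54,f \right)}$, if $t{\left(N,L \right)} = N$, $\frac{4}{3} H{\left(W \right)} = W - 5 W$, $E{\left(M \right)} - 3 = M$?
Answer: $54$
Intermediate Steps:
$f = 95$ ($f = 124 - 29 = 95$)
$E{\left(M \right)} = 3 + M$
$H{\left(W \right)} = - 3 W$ ($H{\left(W \right)} = \frac{3 \left(W - 5 W\right)}{4} = \frac{3 \left(- 4 W\right)}{4} = - 3 W$)
$H{\left(E{\left(-3 \right)} \right)} + t{\left(54,f \right)} = - 3 \left(3 - 3\right) + 54 = \left(-3\right) 0 + 54 = 0 + 54 = 54$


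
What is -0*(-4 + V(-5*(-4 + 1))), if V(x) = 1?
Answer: 0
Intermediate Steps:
-0*(-4 + V(-5*(-4 + 1))) = -0*(-4 + 1) = -0*(-3) = -233*0 = 0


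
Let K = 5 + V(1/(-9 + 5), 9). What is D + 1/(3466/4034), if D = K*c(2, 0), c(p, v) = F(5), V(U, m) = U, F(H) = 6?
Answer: 102815/3466 ≈ 29.664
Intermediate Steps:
c(p, v) = 6
K = 19/4 (K = 5 + 1/(-9 + 5) = 5 + 1/(-4) = 5 - ¼ = 19/4 ≈ 4.7500)
D = 57/2 (D = (19/4)*6 = 57/2 ≈ 28.500)
D + 1/(3466/4034) = 57/2 + 1/(3466/4034) = 57/2 + 1/(3466*(1/4034)) = 57/2 + 1/(1733/2017) = 57/2 + 2017/1733 = 102815/3466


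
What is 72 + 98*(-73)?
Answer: -7082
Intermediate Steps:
72 + 98*(-73) = 72 - 7154 = -7082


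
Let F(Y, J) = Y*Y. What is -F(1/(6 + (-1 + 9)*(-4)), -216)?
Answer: -1/676 ≈ -0.0014793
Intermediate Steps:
F(Y, J) = Y²
-F(1/(6 + (-1 + 9)*(-4)), -216) = -(1/(6 + (-1 + 9)*(-4)))² = -(1/(6 + 8*(-4)))² = -(1/(6 - 32))² = -(1/(-26))² = -(-1/26)² = -1*1/676 = -1/676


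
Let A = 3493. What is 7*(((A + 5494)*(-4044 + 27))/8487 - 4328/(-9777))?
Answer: -91497929327/3073237 ≈ -29773.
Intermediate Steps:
7*(((A + 5494)*(-4044 + 27))/8487 - 4328/(-9777)) = 7*(((3493 + 5494)*(-4044 + 27))/8487 - 4328/(-9777)) = 7*((8987*(-4017))*(1/8487) - 4328*(-1/9777)) = 7*(-36100779*1/8487 + 4328/9777) = 7*(-12033593/2829 + 4328/9777) = 7*(-13071132761/3073237) = -91497929327/3073237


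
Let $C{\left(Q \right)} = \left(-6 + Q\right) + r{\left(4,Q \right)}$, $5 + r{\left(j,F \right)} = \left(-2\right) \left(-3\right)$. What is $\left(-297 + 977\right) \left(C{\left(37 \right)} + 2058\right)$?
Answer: $1421200$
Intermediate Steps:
$r{\left(j,F \right)} = 1$ ($r{\left(j,F \right)} = -5 - -6 = -5 + 6 = 1$)
$C{\left(Q \right)} = -5 + Q$ ($C{\left(Q \right)} = \left(-6 + Q\right) + 1 = -5 + Q$)
$\left(-297 + 977\right) \left(C{\left(37 \right)} + 2058\right) = \left(-297 + 977\right) \left(\left(-5 + 37\right) + 2058\right) = 680 \left(32 + 2058\right) = 680 \cdot 2090 = 1421200$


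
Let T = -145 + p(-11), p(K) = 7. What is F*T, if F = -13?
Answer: 1794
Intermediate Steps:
T = -138 (T = -145 + 7 = -138)
F*T = -13*(-138) = 1794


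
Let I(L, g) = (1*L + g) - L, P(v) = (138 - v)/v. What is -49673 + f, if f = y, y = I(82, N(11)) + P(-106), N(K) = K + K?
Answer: -2631625/53 ≈ -49653.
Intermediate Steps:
N(K) = 2*K
P(v) = (138 - v)/v
I(L, g) = g (I(L, g) = (L + g) - L = g)
y = 1044/53 (y = 2*11 + (138 - 1*(-106))/(-106) = 22 - (138 + 106)/106 = 22 - 1/106*244 = 22 - 122/53 = 1044/53 ≈ 19.698)
f = 1044/53 ≈ 19.698
-49673 + f = -49673 + 1044/53 = -2631625/53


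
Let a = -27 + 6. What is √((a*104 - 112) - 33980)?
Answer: 2*I*√9069 ≈ 190.46*I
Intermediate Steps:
a = -21
√((a*104 - 112) - 33980) = √((-21*104 - 112) - 33980) = √((-2184 - 112) - 33980) = √(-2296 - 33980) = √(-36276) = 2*I*√9069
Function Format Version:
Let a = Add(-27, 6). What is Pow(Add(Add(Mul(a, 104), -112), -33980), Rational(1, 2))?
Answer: Mul(2, I, Pow(9069, Rational(1, 2))) ≈ Mul(190.46, I)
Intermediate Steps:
a = -21
Pow(Add(Add(Mul(a, 104), -112), -33980), Rational(1, 2)) = Pow(Add(Add(Mul(-21, 104), -112), -33980), Rational(1, 2)) = Pow(Add(Add(-2184, -112), -33980), Rational(1, 2)) = Pow(Add(-2296, -33980), Rational(1, 2)) = Pow(-36276, Rational(1, 2)) = Mul(2, I, Pow(9069, Rational(1, 2)))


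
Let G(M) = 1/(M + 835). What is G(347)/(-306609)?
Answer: -1/362411838 ≈ -2.7593e-9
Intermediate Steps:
G(M) = 1/(835 + M)
G(347)/(-306609) = 1/((835 + 347)*(-306609)) = -1/306609/1182 = (1/1182)*(-1/306609) = -1/362411838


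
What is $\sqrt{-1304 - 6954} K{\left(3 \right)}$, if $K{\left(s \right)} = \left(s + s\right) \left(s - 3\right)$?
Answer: $0$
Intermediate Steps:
$K{\left(s \right)} = 2 s \left(-3 + s\right)$
$\sqrt{-1304 - 6954} K{\left(3 \right)} = \sqrt{-1304 - 6954} \cdot 2 \cdot 3 \left(-3 + 3\right) = \sqrt{-8258} \cdot 2 \cdot 3 \cdot 0 = i \sqrt{8258} \cdot 0 = 0$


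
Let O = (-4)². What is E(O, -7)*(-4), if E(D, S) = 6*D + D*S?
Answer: 64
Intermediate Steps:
O = 16
E(O, -7)*(-4) = (16*(6 - 7))*(-4) = (16*(-1))*(-4) = -16*(-4) = 64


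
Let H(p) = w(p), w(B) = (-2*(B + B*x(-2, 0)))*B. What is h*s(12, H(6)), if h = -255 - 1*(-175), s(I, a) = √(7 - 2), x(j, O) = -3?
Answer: -80*√5 ≈ -178.89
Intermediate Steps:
w(B) = 4*B² (w(B) = (-2*(B + B*(-3)))*B = (-2*(B - 3*B))*B = (-(-4)*B)*B = (4*B)*B = 4*B²)
H(p) = 4*p²
s(I, a) = √5
h = -80 (h = -255 + 175 = -80)
h*s(12, H(6)) = -80*√5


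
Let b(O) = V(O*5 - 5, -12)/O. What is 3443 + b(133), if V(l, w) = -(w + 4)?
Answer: 457927/133 ≈ 3443.1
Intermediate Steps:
V(l, w) = -4 - w (V(l, w) = -(4 + w) = -4 - w)
b(O) = 8/O (b(O) = (-4 - 1*(-12))/O = (-4 + 12)/O = 8/O)
3443 + b(133) = 3443 + 8/133 = 457927/133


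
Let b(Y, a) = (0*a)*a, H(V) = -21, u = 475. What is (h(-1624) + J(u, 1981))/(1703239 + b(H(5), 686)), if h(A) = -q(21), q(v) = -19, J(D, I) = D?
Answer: 494/1703239 ≈ 0.00029004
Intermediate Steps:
b(Y, a) = 0 (b(Y, a) = 0*a = 0)
h(A) = 19 (h(A) = -1*(-19) = 19)
(h(-1624) + J(u, 1981))/(1703239 + b(H(5), 686)) = (19 + 475)/(1703239 + 0) = 494/1703239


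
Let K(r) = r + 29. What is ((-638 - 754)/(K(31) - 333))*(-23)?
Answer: -10672/91 ≈ -117.27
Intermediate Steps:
K(r) = 29 + r
((-638 - 754)/(K(31) - 333))*(-23) = ((-638 - 754)/((29 + 31) - 333))*(-23) = -1392/(60 - 333)*(-23) = -1392/(-273)*(-23) = -1392*(-1/273)*(-23) = (464/91)*(-23) = -10672/91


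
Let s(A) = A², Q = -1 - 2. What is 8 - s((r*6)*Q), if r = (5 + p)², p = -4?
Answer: -316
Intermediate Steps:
Q = -3
r = 1 (r = (5 - 4)² = 1² = 1)
8 - s((r*6)*Q) = 8 - ((1*6)*(-3))² = 8 - (6*(-3))² = 8 - 1*(-18)² = 8 - 1*324 = 8 - 324 = -316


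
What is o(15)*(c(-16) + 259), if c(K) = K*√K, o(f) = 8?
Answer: 2072 - 512*I ≈ 2072.0 - 512.0*I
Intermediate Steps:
c(K) = K^(3/2)
o(15)*(c(-16) + 259) = 8*((-16)^(3/2) + 259) = 8*(-64*I + 259) = 8*(259 - 64*I) = 2072 - 512*I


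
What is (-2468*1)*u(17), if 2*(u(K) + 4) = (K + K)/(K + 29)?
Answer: 206078/23 ≈ 8959.9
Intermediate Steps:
u(K) = -4 + K/(29 + K) (u(K) = -4 + ((K + K)/(K + 29))/2 = -4 + ((2*K)/(29 + K))/2 = -4 + (2*K/(29 + K))/2 = -4 + K/(29 + K))
(-2468*1)*u(17) = (-2468*1)*((-116 - 3*17)/(29 + 17)) = -2468*(-116 - 51)/46 = -1234*(-167)/23 = -2468*(-167/46) = 206078/23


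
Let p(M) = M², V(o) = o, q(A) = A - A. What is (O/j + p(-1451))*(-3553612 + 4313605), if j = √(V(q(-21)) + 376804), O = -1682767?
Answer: 1600090022193 - 1278891140631*√94201/188402 ≈ 1.5980e+12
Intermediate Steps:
q(A) = 0
j = 2*√94201 (j = √(0 + 376804) = √376804 = 2*√94201 ≈ 613.84)
(O/j + p(-1451))*(-3553612 + 4313605) = (-1682767*√94201/188402 + (-1451)²)*(-3553612 + 4313605) = (-1682767*√94201/188402 + 2105401)*759993 = (2105401 - 1682767*√94201/188402)*759993 = 1600090022193 - 1278891140631*√94201/188402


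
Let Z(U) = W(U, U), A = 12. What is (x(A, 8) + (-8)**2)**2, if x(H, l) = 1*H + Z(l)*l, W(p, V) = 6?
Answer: 15376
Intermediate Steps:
Z(U) = 6
x(H, l) = H + 6*l (x(H, l) = 1*H + 6*l = H + 6*l)
(x(A, 8) + (-8)**2)**2 = ((12 + 6*8) + (-8)**2)**2 = ((12 + 48) + 64)**2 = (60 + 64)**2 = 124**2 = 15376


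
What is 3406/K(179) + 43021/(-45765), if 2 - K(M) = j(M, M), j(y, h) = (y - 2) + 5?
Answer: -1817993/91530 ≈ -19.862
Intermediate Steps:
j(y, h) = 3 + y (j(y, h) = (-2 + y) + 5 = 3 + y)
K(M) = -1 - M (K(M) = 2 - (3 + M) = 2 + (-3 - M) = -1 - M)
3406/K(179) + 43021/(-45765) = 3406/(-1 - 1*179) + 43021/(-45765) = 3406/(-1 - 179) + 43021*(-1/45765) = 3406/(-180) - 43021/45765 = 3406*(-1/180) - 43021/45765 = -1703/90 - 43021/45765 = -1817993/91530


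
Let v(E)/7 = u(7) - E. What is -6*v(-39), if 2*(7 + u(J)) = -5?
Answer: -1239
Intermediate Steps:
u(J) = -19/2 (u(J) = -7 + (½)*(-5) = -7 - 5/2 = -19/2)
v(E) = -133/2 - 7*E (v(E) = 7*(-19/2 - E) = -133/2 - 7*E)
-6*v(-39) = -6*(-133/2 - 7*(-39)) = -6*(-133/2 + 273) = -6*413/2 = -1239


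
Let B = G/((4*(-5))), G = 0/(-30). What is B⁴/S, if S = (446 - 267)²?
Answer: 0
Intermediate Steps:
G = 0 (G = 0*(-1/30) = 0)
S = 32041 (S = 179² = 32041)
B = 0 (B = 0/((4*(-5))) = 0/(-20) = 0*(-1/20) = 0)
B⁴/S = 0⁴/32041 = 0*(1/32041) = 0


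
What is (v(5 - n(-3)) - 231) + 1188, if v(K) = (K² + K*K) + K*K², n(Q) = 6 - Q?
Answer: 925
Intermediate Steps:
v(K) = K³ + 2*K² (v(K) = (K² + K²) + K³ = 2*K² + K³ = K³ + 2*K²)
(v(5 - n(-3)) - 231) + 1188 = ((5 - (6 - 1*(-3)))²*(2 + (5 - (6 - 1*(-3)))) - 231) + 1188 = ((5 - (6 + 3))²*(2 + (5 - (6 + 3))) - 231) + 1188 = ((5 - 1*9)²*(2 + (5 - 1*9)) - 231) + 1188 = ((5 - 9)²*(2 + (5 - 9)) - 231) + 1188 = ((-4)²*(2 - 4) - 231) + 1188 = (16*(-2) - 231) + 1188 = (-32 - 231) + 1188 = -263 + 1188 = 925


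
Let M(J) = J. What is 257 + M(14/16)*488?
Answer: 684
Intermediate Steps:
257 + M(14/16)*488 = 257 + (14/16)*488 = 257 + (14*(1/16))*488 = 257 + (7/8)*488 = 257 + 427 = 684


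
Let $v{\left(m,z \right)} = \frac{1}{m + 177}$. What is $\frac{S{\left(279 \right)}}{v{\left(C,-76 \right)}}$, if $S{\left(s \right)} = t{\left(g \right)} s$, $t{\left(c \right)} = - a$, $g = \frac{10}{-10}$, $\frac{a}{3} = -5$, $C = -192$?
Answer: $-62775$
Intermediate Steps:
$a = -15$ ($a = 3 \left(-5\right) = -15$)
$v{\left(m,z \right)} = \frac{1}{177 + m}$
$g = -1$ ($g = 10 \left(- \frac{1}{10}\right) = -1$)
$t{\left(c \right)} = 15$ ($t{\left(c \right)} = \left(-1\right) \left(-15\right) = 15$)
$S{\left(s \right)} = 15 s$
$\frac{S{\left(279 \right)}}{v{\left(C,-76 \right)}} = \frac{15 \cdot 279}{\frac{1}{177 - 192}} = \frac{4185}{\frac{1}{-15}} = \frac{4185}{- \frac{1}{15}} = 4185 \left(-15\right) = -62775$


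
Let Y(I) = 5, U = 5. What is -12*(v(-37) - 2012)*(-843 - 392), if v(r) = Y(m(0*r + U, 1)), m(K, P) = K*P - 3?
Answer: -29743740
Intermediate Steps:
m(K, P) = -3 + K*P
v(r) = 5
-12*(v(-37) - 2012)*(-843 - 392) = -12*(5 - 2012)*(-843 - 392) = -(-24084)*(-1235) = -12*2478645 = -29743740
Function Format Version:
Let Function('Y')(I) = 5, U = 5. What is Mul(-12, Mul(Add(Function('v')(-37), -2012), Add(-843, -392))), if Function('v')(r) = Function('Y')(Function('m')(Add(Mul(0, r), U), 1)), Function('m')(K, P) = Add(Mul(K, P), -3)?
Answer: -29743740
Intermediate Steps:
Function('m')(K, P) = Add(-3, Mul(K, P))
Function('v')(r) = 5
Mul(-12, Mul(Add(Function('v')(-37), -2012), Add(-843, -392))) = Mul(-12, Mul(Add(5, -2012), Add(-843, -392))) = Mul(-12, Mul(-2007, -1235)) = Mul(-12, 2478645) = -29743740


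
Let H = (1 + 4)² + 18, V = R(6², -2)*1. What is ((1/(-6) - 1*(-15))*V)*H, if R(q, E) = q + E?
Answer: 65059/3 ≈ 21686.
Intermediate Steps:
R(q, E) = E + q
V = 34 (V = (-2 + 6²)*1 = (-2 + 36)*1 = 34*1 = 34)
H = 43 (H = 5² + 18 = 25 + 18 = 43)
((1/(-6) - 1*(-15))*V)*H = ((1/(-6) - 1*(-15))*34)*43 = ((-⅙ + 15)*34)*43 = ((89/6)*34)*43 = (1513/3)*43 = 65059/3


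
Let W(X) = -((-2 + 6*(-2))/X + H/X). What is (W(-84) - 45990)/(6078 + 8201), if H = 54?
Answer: -965780/299859 ≈ -3.2208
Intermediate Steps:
W(X) = -40/X (W(X) = -((-2 + 6*(-2))/X + 54/X) = -((-2 - 12)/X + 54/X) = -(-14/X + 54/X) = -40/X)
(W(-84) - 45990)/(6078 + 8201) = (-40/(-84) - 45990)/(6078 + 8201) = (-40*(-1/84) - 45990)/14279 = (10/21 - 45990)*(1/14279) = -965780/21*1/14279 = -965780/299859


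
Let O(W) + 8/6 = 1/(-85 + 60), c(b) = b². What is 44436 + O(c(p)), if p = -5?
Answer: 3332597/75 ≈ 44435.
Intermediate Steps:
O(W) = -103/75 (O(W) = -4/3 + 1/(-85 + 60) = -4/3 + 1/(-25) = -4/3 - 1/25 = -103/75)
44436 + O(c(p)) = 44436 - 103/75 = 3332597/75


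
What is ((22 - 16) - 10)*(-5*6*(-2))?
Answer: -240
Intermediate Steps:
((22 - 16) - 10)*(-5*6*(-2)) = (6 - 10)*(-30*(-2)) = -4*60 = -240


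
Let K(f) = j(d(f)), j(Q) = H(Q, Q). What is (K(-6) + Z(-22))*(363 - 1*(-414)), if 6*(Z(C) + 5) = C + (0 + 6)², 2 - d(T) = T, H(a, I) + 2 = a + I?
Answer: 8806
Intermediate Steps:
H(a, I) = -2 + I + a (H(a, I) = -2 + (a + I) = -2 + (I + a) = -2 + I + a)
d(T) = 2 - T
j(Q) = -2 + 2*Q (j(Q) = -2 + Q + Q = -2 + 2*Q)
K(f) = 2 - 2*f (K(f) = -2 + 2*(2 - f) = -2 + (4 - 2*f) = 2 - 2*f)
Z(C) = 1 + C/6 (Z(C) = -5 + (C + (0 + 6)²)/6 = -5 + (C + 6²)/6 = -5 + (C + 36)/6 = -5 + (36 + C)/6 = -5 + (6 + C/6) = 1 + C/6)
(K(-6) + Z(-22))*(363 - 1*(-414)) = ((2 - 2*(-6)) + (1 + (⅙)*(-22)))*(363 - 1*(-414)) = ((2 + 12) + (1 - 11/3))*(363 + 414) = (14 - 8/3)*777 = (34/3)*777 = 8806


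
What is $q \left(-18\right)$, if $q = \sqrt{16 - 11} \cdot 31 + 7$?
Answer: $-126 - 558 \sqrt{5} \approx -1373.7$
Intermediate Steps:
$q = 7 + 31 \sqrt{5}$ ($q = \sqrt{5} \cdot 31 + 7 = 31 \sqrt{5} + 7 = 7 + 31 \sqrt{5} \approx 76.318$)
$q \left(-18\right) = \left(7 + 31 \sqrt{5}\right) \left(-18\right) = -126 - 558 \sqrt{5}$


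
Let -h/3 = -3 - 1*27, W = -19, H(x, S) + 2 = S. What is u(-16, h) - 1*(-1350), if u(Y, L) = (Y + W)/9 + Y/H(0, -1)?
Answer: 12163/9 ≈ 1351.4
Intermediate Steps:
H(x, S) = -2 + S
h = 90 (h = -3*(-3 - 1*27) = -3*(-3 - 27) = -3*(-30) = 90)
u(Y, L) = -19/9 - 2*Y/9 (u(Y, L) = (Y - 19)/9 + Y/(-2 - 1) = (-19 + Y)*(⅑) + Y/(-3) = (-19/9 + Y/9) + Y*(-⅓) = (-19/9 + Y/9) - Y/3 = -19/9 - 2*Y/9)
u(-16, h) - 1*(-1350) = (-19/9 - 2/9*(-16)) - 1*(-1350) = (-19/9 + 32/9) + 1350 = 13/9 + 1350 = 12163/9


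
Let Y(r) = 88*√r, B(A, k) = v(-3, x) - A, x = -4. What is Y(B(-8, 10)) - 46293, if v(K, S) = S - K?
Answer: -46293 + 88*√7 ≈ -46060.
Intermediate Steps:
B(A, k) = -1 - A (B(A, k) = (-4 - 1*(-3)) - A = (-4 + 3) - A = -1 - A)
Y(B(-8, 10)) - 46293 = 88*√(-1 - 1*(-8)) - 46293 = 88*√(-1 + 8) - 46293 = 88*√7 - 46293 = -46293 + 88*√7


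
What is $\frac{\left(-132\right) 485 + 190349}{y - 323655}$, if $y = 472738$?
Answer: $\frac{126329}{149083} \approx 0.84737$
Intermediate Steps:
$\frac{\left(-132\right) 485 + 190349}{y - 323655} = \frac{\left(-132\right) 485 + 190349}{472738 - 323655} = \frac{-64020 + 190349}{149083} = 126329 \cdot \frac{1}{149083} = \frac{126329}{149083}$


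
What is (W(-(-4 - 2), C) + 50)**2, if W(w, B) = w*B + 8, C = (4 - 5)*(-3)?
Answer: 5776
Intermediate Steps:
C = 3 (C = -1*(-3) = 3)
W(w, B) = 8 + B*w (W(w, B) = B*w + 8 = 8 + B*w)
(W(-(-4 - 2), C) + 50)**2 = ((8 + 3*(-(-4 - 2))) + 50)**2 = ((8 + 3*(-1*(-6))) + 50)**2 = ((8 + 3*6) + 50)**2 = ((8 + 18) + 50)**2 = (26 + 50)**2 = 76**2 = 5776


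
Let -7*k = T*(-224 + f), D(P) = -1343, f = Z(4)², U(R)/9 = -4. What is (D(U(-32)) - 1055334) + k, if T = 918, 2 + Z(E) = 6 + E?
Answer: -7249859/7 ≈ -1.0357e+6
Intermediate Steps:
Z(E) = 4 + E (Z(E) = -2 + (6 + E) = 4 + E)
U(R) = -36 (U(R) = 9*(-4) = -36)
f = 64 (f = (4 + 4)² = 8² = 64)
k = 146880/7 (k = -918*(-224 + 64)/7 = -918*(-160)/7 = -⅐*(-146880) = 146880/7 ≈ 20983.)
(D(U(-32)) - 1055334) + k = (-1343 - 1055334) + 146880/7 = -1056677 + 146880/7 = -7249859/7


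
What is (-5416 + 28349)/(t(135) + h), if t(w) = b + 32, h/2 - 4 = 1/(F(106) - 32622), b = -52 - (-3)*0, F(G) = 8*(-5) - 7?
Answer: -749198177/392030 ≈ -1911.1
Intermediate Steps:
F(G) = -47 (F(G) = -40 - 7 = -47)
b = -52 (b = -52 - 1*0 = -52 + 0 = -52)
h = 261350/32669 (h = 8 + 2/(-47 - 32622) = 8 + 2/(-32669) = 8 + 2*(-1/32669) = 8 - 2/32669 = 261350/32669 ≈ 7.9999)
t(w) = -20 (t(w) = -52 + 32 = -20)
(-5416 + 28349)/(t(135) + h) = (-5416 + 28349)/(-20 + 261350/32669) = 22933/(-392030/32669) = 22933*(-32669/392030) = -749198177/392030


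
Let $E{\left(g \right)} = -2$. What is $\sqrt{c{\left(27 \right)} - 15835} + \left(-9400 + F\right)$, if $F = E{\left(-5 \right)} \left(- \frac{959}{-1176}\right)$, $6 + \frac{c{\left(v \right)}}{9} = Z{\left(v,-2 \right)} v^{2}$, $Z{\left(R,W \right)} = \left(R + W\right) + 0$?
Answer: $- \frac{789737}{84} + 2 \sqrt{37034} \approx -9016.8$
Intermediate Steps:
$Z{\left(R,W \right)} = R + W$
$c{\left(v \right)} = -54 + 9 v^{2} \left(-2 + v\right)$ ($c{\left(v \right)} = -54 + 9 \left(v - 2\right) v^{2} = -54 + 9 \left(-2 + v\right) v^{2} = -54 + 9 v^{2} \left(-2 + v\right)$)
$F = - \frac{137}{84}$ ($F = - 2 \left(- \frac{959}{-1176}\right) = - 2 \left(\left(-959\right) \left(- \frac{1}{1176}\right)\right) = \left(-2\right) \frac{137}{168} = - \frac{137}{84} \approx -1.631$)
$\sqrt{c{\left(27 \right)} - 15835} + \left(-9400 + F\right) = \sqrt{\left(-54 + 9 \cdot 27^{2} \left(-2 + 27\right)\right) - 15835} - \frac{789737}{84} = \sqrt{\left(-54 + 9 \cdot 729 \cdot 25\right) - 15835} - \frac{789737}{84} = \sqrt{\left(-54 + 164025\right) - 15835} - \frac{789737}{84} = \sqrt{163971 - 15835} - \frac{789737}{84} = \sqrt{148136} - \frac{789737}{84} = 2 \sqrt{37034} - \frac{789737}{84} = - \frac{789737}{84} + 2 \sqrt{37034}$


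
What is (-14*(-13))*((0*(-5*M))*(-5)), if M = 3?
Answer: 0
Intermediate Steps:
(-14*(-13))*((0*(-5*M))*(-5)) = (-14*(-13))*((0*(-5*3))*(-5)) = 182*((0*(-15))*(-5)) = 182*(0*(-5)) = 182*0 = 0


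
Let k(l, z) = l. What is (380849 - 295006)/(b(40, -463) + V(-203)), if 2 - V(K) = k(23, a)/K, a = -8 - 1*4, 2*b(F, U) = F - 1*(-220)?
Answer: 17426129/26819 ≈ 649.77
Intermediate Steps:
b(F, U) = 110 + F/2 (b(F, U) = (F - 1*(-220))/2 = (F + 220)/2 = (220 + F)/2 = 110 + F/2)
a = -12 (a = -8 - 4 = -12)
V(K) = 2 - 23/K
(380849 - 295006)/(b(40, -463) + V(-203)) = (380849 - 295006)/((110 + (1/2)*40) + (2 - 23/(-203))) = 85843/((110 + 20) + (2 - 23*(-1/203))) = 85843/(130 + (2 + 23/203)) = 85843/(130 + 429/203) = 85843/(26819/203) = 85843*(203/26819) = 17426129/26819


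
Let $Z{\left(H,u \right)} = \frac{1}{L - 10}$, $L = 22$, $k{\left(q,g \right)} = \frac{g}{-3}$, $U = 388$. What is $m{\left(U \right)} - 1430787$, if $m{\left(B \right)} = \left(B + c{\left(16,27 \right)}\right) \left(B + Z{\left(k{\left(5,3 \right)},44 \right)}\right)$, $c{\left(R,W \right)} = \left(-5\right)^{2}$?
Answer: $- \frac{15246103}{12} \approx -1.2705 \cdot 10^{6}$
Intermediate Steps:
$k{\left(q,g \right)} = - \frac{g}{3}$ ($k{\left(q,g \right)} = g \left(- \frac{1}{3}\right) = - \frac{g}{3}$)
$c{\left(R,W \right)} = 25$
$Z{\left(H,u \right)} = \frac{1}{12}$ ($Z{\left(H,u \right)} = \frac{1}{22 - 10} = \frac{1}{12}$)
$m{\left(B \right)} = \left(25 + B\right) \left(\frac{1}{12} + B\right)$ ($m{\left(B \right)} = \left(B + 25\right) \left(B + \frac{1}{12}\right) = \left(25 + B\right) \left(\frac{1}{12} + B\right)$)
$m{\left(U \right)} - 1430787 = \left(\frac{25}{12} + 388^{2} + \frac{301}{12} \cdot 388\right) - 1430787 = \left(\frac{25}{12} + 150544 + \frac{29197}{3}\right) - 1430787 = \frac{1923341}{12} - 1430787 = - \frac{15246103}{12}$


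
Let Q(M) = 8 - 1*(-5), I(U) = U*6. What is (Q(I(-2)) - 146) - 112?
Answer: -245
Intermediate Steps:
I(U) = 6*U
Q(M) = 13 (Q(M) = 8 + 5 = 13)
(Q(I(-2)) - 146) - 112 = (13 - 146) - 112 = -133 - 112 = -245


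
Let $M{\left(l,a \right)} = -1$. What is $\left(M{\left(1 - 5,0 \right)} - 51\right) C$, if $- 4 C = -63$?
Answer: $-819$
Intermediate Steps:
$C = \frac{63}{4}$ ($C = \left(- \frac{1}{4}\right) \left(-63\right) = \frac{63}{4} \approx 15.75$)
$\left(M{\left(1 - 5,0 \right)} - 51\right) C = \left(-1 - 51\right) \frac{63}{4} = \left(-52\right) \frac{63}{4} = -819$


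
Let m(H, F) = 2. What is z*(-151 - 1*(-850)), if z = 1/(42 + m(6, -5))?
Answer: 699/44 ≈ 15.886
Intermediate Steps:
z = 1/44 (z = 1/(42 + 2) = 1/44 ≈ 0.022727)
z*(-151 - 1*(-850)) = (-151 - 1*(-850))/44 = (-151 + 850)/44 = (1/44)*699 = 699/44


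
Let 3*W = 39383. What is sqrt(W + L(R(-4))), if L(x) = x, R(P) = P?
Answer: sqrt(118113)/3 ≈ 114.56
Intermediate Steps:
W = 39383/3 (W = (1/3)*39383 = 39383/3 ≈ 13128.)
sqrt(W + L(R(-4))) = sqrt(39383/3 - 4) = sqrt(39371/3) = sqrt(118113)/3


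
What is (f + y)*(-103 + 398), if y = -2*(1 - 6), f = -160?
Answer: -44250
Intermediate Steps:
y = 10 (y = -2*(-5) = 10)
(f + y)*(-103 + 398) = (-160 + 10)*(-103 + 398) = -150*295 = -44250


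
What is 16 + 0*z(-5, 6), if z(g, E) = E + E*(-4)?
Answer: 16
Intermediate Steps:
z(g, E) = -3*E (z(g, E) = E - 4*E = -3*E)
16 + 0*z(-5, 6) = 16 + 0*(-3*6) = 16 + 0*(-18) = 16 + 0 = 16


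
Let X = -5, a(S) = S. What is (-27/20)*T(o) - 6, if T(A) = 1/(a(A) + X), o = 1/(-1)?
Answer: -231/40 ≈ -5.7750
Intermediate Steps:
o = -1
T(A) = 1/(-5 + A) (T(A) = 1/(A - 5) = 1/(-5 + A))
(-27/20)*T(o) - 6 = (-27/20)/(-5 - 1) - 6 = -27*1/20/(-6) - 6 = -27/20*(-1/6) - 6 = 9/40 - 6 = -231/40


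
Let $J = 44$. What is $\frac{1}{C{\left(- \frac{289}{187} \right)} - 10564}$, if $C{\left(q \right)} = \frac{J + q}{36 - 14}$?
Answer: $- \frac{242}{2556021} \approx -9.4678 \cdot 10^{-5}$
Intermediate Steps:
$C{\left(q \right)} = 2 + \frac{q}{22}$ ($C{\left(q \right)} = \frac{44 + q}{36 - 14} = \frac{44 + q}{22} = \left(44 + q\right) \frac{1}{22} = 2 + \frac{q}{22}$)
$\frac{1}{C{\left(- \frac{289}{187} \right)} - 10564} = \frac{1}{\left(2 + \frac{\left(-289\right) \frac{1}{187}}{22}\right) - 10564} = \frac{1}{\left(2 + \frac{1}{22} \left(- \frac{17}{11}\right)\right) - 10564} = \frac{1}{\left(2 - \frac{17}{242}\right) - 10564} = \frac{1}{\frac{467}{242} - 10564} = \frac{1}{- \frac{2556021}{242}} = - \frac{242}{2556021}$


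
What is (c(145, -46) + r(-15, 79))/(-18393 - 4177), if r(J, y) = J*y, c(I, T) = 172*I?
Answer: -4751/4514 ≈ -1.0525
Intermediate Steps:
(c(145, -46) + r(-15, 79))/(-18393 - 4177) = (172*145 - 15*79)/(-18393 - 4177) = (24940 - 1185)/(-22570) = 23755*(-1/22570) = -4751/4514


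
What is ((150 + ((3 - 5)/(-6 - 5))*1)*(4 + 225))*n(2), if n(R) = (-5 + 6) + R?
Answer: 1134924/11 ≈ 1.0317e+5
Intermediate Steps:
n(R) = 1 + R
((150 + ((3 - 5)/(-6 - 5))*1)*(4 + 225))*n(2) = ((150 + ((3 - 5)/(-6 - 5))*1)*(4 + 225))*(1 + 2) = ((150 - 2/(-11)*1)*229)*3 = ((150 - 2*(-1/11)*1)*229)*3 = ((150 + (2/11)*1)*229)*3 = ((150 + 2/11)*229)*3 = ((1652/11)*229)*3 = (378308/11)*3 = 1134924/11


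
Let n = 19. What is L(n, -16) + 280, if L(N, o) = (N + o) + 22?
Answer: 305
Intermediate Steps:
L(N, o) = 22 + N + o
L(n, -16) + 280 = (22 + 19 - 16) + 280 = 25 + 280 = 305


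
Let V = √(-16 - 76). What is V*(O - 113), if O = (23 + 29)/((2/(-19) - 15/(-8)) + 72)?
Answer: -2518330*I*√23/11213 ≈ -1077.1*I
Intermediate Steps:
V = 2*I*√23 (V = √(-92) = 2*I*√23 ≈ 9.5917*I)
O = 7904/11213 (O = 52/((2*(-1/19) - 15*(-⅛)) + 72) = 52/((-2/19 + 15/8) + 72) = 52/(269/152 + 72) = 52/(11213/152) = 52*(152/11213) = 7904/11213 ≈ 0.70490)
V*(O - 113) = (2*I*√23)*(7904/11213 - 113) = (2*I*√23)*(-1259165/11213) = -2518330*I*√23/11213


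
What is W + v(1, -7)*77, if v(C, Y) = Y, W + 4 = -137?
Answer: -680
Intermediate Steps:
W = -141 (W = -4 - 137 = -141)
W + v(1, -7)*77 = -141 - 7*77 = -141 - 539 = -680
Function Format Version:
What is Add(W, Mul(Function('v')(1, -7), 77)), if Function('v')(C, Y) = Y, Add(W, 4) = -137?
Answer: -680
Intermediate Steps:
W = -141 (W = Add(-4, -137) = -141)
Add(W, Mul(Function('v')(1, -7), 77)) = Add(-141, Mul(-7, 77)) = Add(-141, -539) = -680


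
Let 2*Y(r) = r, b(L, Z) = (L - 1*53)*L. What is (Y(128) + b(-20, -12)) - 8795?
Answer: -7271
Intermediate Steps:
b(L, Z) = L*(-53 + L) (b(L, Z) = (L - 53)*L = (-53 + L)*L = L*(-53 + L))
Y(r) = r/2
(Y(128) + b(-20, -12)) - 8795 = ((½)*128 - 20*(-53 - 20)) - 8795 = (64 - 20*(-73)) - 8795 = (64 + 1460) - 8795 = 1524 - 8795 = -7271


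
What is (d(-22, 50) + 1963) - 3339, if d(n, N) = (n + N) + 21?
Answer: -1327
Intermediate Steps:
d(n, N) = 21 + N + n (d(n, N) = (N + n) + 21 = 21 + N + n)
(d(-22, 50) + 1963) - 3339 = ((21 + 50 - 22) + 1963) - 3339 = (49 + 1963) - 3339 = 2012 - 3339 = -1327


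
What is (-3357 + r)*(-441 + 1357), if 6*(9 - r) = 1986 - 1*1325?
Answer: -9503042/3 ≈ -3.1677e+6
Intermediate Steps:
r = -607/6 (r = 9 - (1986 - 1*1325)/6 = 9 - (1986 - 1325)/6 = 9 - ⅙*661 = 9 - 661/6 = -607/6 ≈ -101.17)
(-3357 + r)*(-441 + 1357) = (-3357 - 607/6)*(-441 + 1357) = -20749/6*916 = -9503042/3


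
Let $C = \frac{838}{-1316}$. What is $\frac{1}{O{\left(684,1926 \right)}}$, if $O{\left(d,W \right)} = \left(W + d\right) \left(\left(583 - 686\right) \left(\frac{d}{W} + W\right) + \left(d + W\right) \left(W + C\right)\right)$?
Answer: $\frac{35203}{443484040965750} \approx 7.9378 \cdot 10^{-11}$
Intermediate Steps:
$C = - \frac{419}{658}$ ($C = 838 \left(- \frac{1}{1316}\right) = - \frac{419}{658} \approx -0.63678$)
$O{\left(d,W \right)} = \left(W + d\right) \left(- 103 W + \left(- \frac{419}{658} + W\right) \left(W + d\right) - \frac{103 d}{W}\right)$ ($O{\left(d,W \right)} = \left(W + d\right) \left(\left(583 - 686\right) \left(\frac{d}{W} + W\right) + \left(d + W\right) \left(W - \frac{419}{658}\right)\right) = \left(W + d\right) \left(- 103 \left(W + \frac{d}{W}\right) + \left(W + d\right) \left(- \frac{419}{658} + W\right)\right) = \left(W + d\right) \left(\left(- 103 W - \frac{103 d}{W}\right) + \left(- \frac{419}{658} + W\right) \left(W + d\right)\right) = \left(W + d\right) \left(- 103 W + \left(- \frac{419}{658} + W\right) \left(W + d\right) - \frac{103 d}{W}\right)$)
$\frac{1}{O{\left(684,1926 \right)}} = \frac{1}{1926^{3} - 70452 - \frac{68193 \cdot 1926^{2}}{658} - \frac{419 \cdot 684^{2}}{658} + 1926 \cdot 684^{2} - \frac{103 \cdot 684^{2}}{1926} + 2 \cdot 684 \cdot 1926^{2} - \frac{66073356}{329} \cdot 684} = \frac{1}{7144450776 - 70452 - \frac{126480148434}{329} - \frac{98015832}{329} + 1926 \cdot 467856 - \frac{103}{1926} \cdot 467856 + 2 \cdot 684 \cdot 3709476 - \frac{45194175504}{329}} = \frac{1}{7144450776 - 70452 - \frac{126480148434}{329} - \frac{98015832}{329} + 901090656 - \frac{2677176}{107} + 5074563168 - \frac{45194175504}{329}} = \frac{1}{\frac{443484040965750}{35203}} = \frac{35203}{443484040965750}$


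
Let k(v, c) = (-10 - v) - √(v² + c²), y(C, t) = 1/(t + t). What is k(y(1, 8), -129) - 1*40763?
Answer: -652369/16 - √4260097/16 ≈ -40902.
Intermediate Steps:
y(C, t) = 1/(2*t)
k(v, c) = -10 - v - √(c² + v²) (k(v, c) = (-10 - v) - √(c² + v²) = -10 - v - √(c² + v²))
k(y(1, 8), -129) - 1*40763 = (-10 - 1/(2*8) - √((-129)² + ((½)/8)²)) - 1*40763 = (-10 - 1/(2*8) - √(16641 + ((½)*(⅛))²)) - 40763 = (-10 - 1*1/16 - √(16641 + (1/16)²)) - 40763 = (-10 - 1/16 - √(16641 + 1/256)) - 40763 = (-10 - 1/16 - √(4260097/256)) - 40763 = (-10 - 1/16 - √4260097/16) - 40763 = (-161/16 - √4260097/16) - 40763 = -652369/16 - √4260097/16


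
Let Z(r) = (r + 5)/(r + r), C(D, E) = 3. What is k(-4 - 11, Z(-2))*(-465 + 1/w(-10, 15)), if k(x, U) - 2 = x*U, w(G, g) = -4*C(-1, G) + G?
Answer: -542243/88 ≈ -6161.9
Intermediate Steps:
Z(r) = (5 + r)/(2*r) (Z(r) = (5 + r)/((2*r)) = (5 + r)*(1/(2*r)) = (5 + r)/(2*r))
w(G, g) = -12 + G (w(G, g) = -4*3 + G = -12 + G)
k(x, U) = 2 + U*x (k(x, U) = 2 + x*U = 2 + U*x)
k(-4 - 11, Z(-2))*(-465 + 1/w(-10, 15)) = (2 + ((1/2)*(5 - 2)/(-2))*(-4 - 11))*(-465 + 1/(-12 - 10)) = (2 + ((1/2)*(-1/2)*3)*(-15))*(-465 + 1/(-22)) = (2 - 3/4*(-15))*(-465 - 1/22) = (2 + 45/4)*(-10231/22) = (53/4)*(-10231/22) = -542243/88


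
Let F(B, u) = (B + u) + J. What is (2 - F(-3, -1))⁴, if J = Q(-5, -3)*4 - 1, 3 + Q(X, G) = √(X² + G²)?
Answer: 1604561 - 275120*√34 ≈ 349.51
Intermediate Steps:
Q(X, G) = -3 + √(G² + X²) (Q(X, G) = -3 + √(X² + G²) = -3 + √(G² + X²))
J = -13 + 4*√34 (J = (-3 + √((-3)² + (-5)²))*4 - 1 = (-3 + √(9 + 25))*4 - 1 = (-3 + √34)*4 - 1 = (-12 + 4*√34) - 1 = -13 + 4*√34 ≈ 10.324)
F(B, u) = -13 + B + u + 4*√34 (F(B, u) = (B + u) + (-13 + 4*√34) = -13 + B + u + 4*√34)
(2 - F(-3, -1))⁴ = (2 - (-13 - 3 - 1 + 4*√34))⁴ = (2 - (-17 + 4*√34))⁴ = (2 + (17 - 4*√34))⁴ = (19 - 4*√34)⁴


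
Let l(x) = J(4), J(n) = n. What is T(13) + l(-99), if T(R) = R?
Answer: 17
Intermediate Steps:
l(x) = 4
T(13) + l(-99) = 13 + 4 = 17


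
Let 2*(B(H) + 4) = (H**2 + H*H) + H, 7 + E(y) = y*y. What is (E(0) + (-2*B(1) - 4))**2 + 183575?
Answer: 183611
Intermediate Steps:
E(y) = -7 + y**2 (E(y) = -7 + y*y = -7 + y**2)
B(H) = -4 + H**2 + H/2 (B(H) = -4 + ((H**2 + H*H) + H)/2 = -4 + ((H**2 + H**2) + H)/2 = -4 + (2*H**2 + H)/2 = -4 + (H + 2*H**2)/2 = -4 + (H**2 + H/2) = -4 + H**2 + H/2)
(E(0) + (-2*B(1) - 4))**2 + 183575 = ((-7 + 0**2) + (-2*(-4 + 1**2 + (1/2)*1) - 4))**2 + 183575 = ((-7 + 0) + (-2*(-4 + 1 + 1/2) - 4))**2 + 183575 = (-7 + (-2*(-5/2) - 4))**2 + 183575 = (-7 + (5 - 4))**2 + 183575 = (-7 + 1)**2 + 183575 = (-6)**2 + 183575 = 36 + 183575 = 183611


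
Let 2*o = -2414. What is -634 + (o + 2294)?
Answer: 453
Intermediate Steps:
o = -1207 (o = (½)*(-2414) = -1207)
-634 + (o + 2294) = -634 + (-1207 + 2294) = -634 + 1087 = 453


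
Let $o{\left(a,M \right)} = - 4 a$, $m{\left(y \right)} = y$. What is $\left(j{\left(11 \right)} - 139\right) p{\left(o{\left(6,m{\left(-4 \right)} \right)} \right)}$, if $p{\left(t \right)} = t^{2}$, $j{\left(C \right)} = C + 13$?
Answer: $-66240$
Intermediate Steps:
$j{\left(C \right)} = 13 + C$
$\left(j{\left(11 \right)} - 139\right) p{\left(o{\left(6,m{\left(-4 \right)} \right)} \right)} = \left(\left(13 + 11\right) - 139\right) \left(\left(-4\right) 6\right)^{2} = \left(24 - 139\right) \left(-24\right)^{2} = \left(-115\right) 576 = -66240$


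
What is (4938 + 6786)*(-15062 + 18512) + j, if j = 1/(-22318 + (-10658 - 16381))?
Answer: 1996382064599/49357 ≈ 4.0448e+7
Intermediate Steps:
j = -1/49357 (j = 1/(-22318 - 27039) = 1/(-49357) = -1/49357 ≈ -2.0261e-5)
(4938 + 6786)*(-15062 + 18512) + j = (4938 + 6786)*(-15062 + 18512) - 1/49357 = 11724*3450 - 1/49357 = 40447800 - 1/49357 = 1996382064599/49357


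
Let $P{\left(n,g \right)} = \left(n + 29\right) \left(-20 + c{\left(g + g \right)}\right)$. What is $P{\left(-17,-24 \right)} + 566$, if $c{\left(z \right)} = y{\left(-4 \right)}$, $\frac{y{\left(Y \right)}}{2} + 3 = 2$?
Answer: $302$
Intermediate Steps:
$y{\left(Y \right)} = -2$ ($y{\left(Y \right)} = -6 + 2 \cdot 2 = -6 + 4 = -2$)
$c{\left(z \right)} = -2$
$P{\left(n,g \right)} = -638 - 22 n$ ($P{\left(n,g \right)} = \left(n + 29\right) \left(-20 - 2\right) = \left(29 + n\right) \left(-22\right) = -638 - 22 n$)
$P{\left(-17,-24 \right)} + 566 = \left(-638 - -374\right) + 566 = \left(-638 + 374\right) + 566 = -264 + 566 = 302$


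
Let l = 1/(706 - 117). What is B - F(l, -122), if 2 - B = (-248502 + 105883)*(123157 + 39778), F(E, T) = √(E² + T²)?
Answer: 23237626767 - √5163572165/589 ≈ 2.3238e+10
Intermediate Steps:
l = 1/589 ≈ 0.0016978
B = 23237626767 (B = 2 - (-248502 + 105883)*(123157 + 39778) = 2 - (-142619)*162935 = 2 - 1*(-23237626765) = 2 + 23237626765 = 23237626767)
B - F(l, -122) = 23237626767 - √((1/589)² + (-122)²) = 23237626767 - √(1/346921 + 14884) = 23237626767 - √(5163572165/346921) = 23237626767 - √5163572165/589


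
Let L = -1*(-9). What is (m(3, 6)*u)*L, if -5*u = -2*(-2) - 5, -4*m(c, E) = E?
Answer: -27/10 ≈ -2.7000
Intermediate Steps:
m(c, E) = -E/4
u = ⅕ (u = -(-2*(-2) - 5)/5 = -(4 - 5)/5 = -⅕*(-1) = ⅕ ≈ 0.20000)
L = 9
(m(3, 6)*u)*L = (-¼*6*(⅕))*9 = -3/2*⅕*9 = -3/10*9 = -27/10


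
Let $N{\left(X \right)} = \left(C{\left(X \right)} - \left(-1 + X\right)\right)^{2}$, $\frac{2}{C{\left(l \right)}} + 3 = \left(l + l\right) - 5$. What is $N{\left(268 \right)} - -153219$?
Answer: $\frac{15647168593}{69696} \approx 2.2451 \cdot 10^{5}$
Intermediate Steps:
$C{\left(l \right)} = \frac{2}{-8 + 2 l}$ ($C{\left(l \right)} = \frac{2}{-3 + \left(\left(l + l\right) - 5\right)} = \frac{2}{-3 + \left(2 l - 5\right)} = \frac{2}{-3 + \left(-5 + 2 l\right)} = \frac{2}{-8 + 2 l}$)
$N{\left(X \right)} = \left(1 + \frac{1}{-4 + X} - X\right)^{2}$ ($N{\left(X \right)} = \left(\frac{1}{-4 + X} - \left(-1 + X\right)\right)^{2} = \left(1 + \frac{1}{-4 + X} - X\right)^{2}$)
$N{\left(268 \right)} - -153219 = \frac{\left(1 + \left(1 - 268\right) \left(-4 + 268\right)\right)^{2}}{\left(-4 + 268\right)^{2}} - -153219 = \frac{\left(1 + \left(1 - 268\right) 264\right)^{2}}{69696} + 153219 = \left(1 - 70488\right)^{2} \cdot \frac{1}{69696} + 153219 = \left(-70487\right)^{2} \cdot \frac{1}{69696} + 153219 = 4968417169 \cdot \frac{1}{69696} + 153219 = \frac{4968417169}{69696} + 153219 = \frac{15647168593}{69696}$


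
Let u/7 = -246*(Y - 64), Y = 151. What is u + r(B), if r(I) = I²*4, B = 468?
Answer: 726282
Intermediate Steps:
u = -149814 (u = 7*(-246*(151 - 64)) = 7*(-246*87) = 7*(-21402) = -149814)
r(I) = 4*I²
u + r(B) = -149814 + 4*468² = -149814 + 4*219024 = -149814 + 876096 = 726282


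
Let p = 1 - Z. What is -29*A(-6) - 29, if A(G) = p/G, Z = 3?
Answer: -116/3 ≈ -38.667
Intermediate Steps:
p = -2 (p = 1 - 1*3 = 1 - 3 = -2)
A(G) = -2/G
-29*A(-6) - 29 = -(-58)/(-6) - 29 = -(-58)*(-1)/6 - 29 = -29*1/3 - 29 = -29/3 - 29 = -116/3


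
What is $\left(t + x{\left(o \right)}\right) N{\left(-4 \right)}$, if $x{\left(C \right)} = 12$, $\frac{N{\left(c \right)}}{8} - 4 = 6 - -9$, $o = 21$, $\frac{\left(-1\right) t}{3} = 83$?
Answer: $-36024$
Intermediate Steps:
$t = -249$ ($t = \left(-3\right) 83 = -249$)
$N{\left(c \right)} = 152$ ($N{\left(c \right)} = 32 + 8 \left(6 - -9\right) = 32 + 8 \left(6 + 9\right) = 32 + 8 \cdot 15 = 32 + 120 = 152$)
$\left(t + x{\left(o \right)}\right) N{\left(-4 \right)} = \left(-249 + 12\right) 152 = \left(-237\right) 152 = -36024$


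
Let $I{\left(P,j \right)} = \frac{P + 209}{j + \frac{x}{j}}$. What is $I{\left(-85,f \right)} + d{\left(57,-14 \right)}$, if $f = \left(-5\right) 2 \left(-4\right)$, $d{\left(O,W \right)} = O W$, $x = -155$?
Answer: $- \frac{229630}{289} \approx -794.57$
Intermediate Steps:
$f = 40$ ($f = \left(-10\right) \left(-4\right) = 40$)
$I{\left(P,j \right)} = \frac{209 + P}{j - \frac{155}{j}}$ ($I{\left(P,j \right)} = \frac{P + 209}{j - \frac{155}{j}} = \frac{209 + P}{j - \frac{155}{j}}$)
$I{\left(-85,f \right)} + d{\left(57,-14 \right)} = \frac{40 \left(209 - 85\right)}{-155 + 40^{2}} + 57 \left(-14\right) = 40 \frac{1}{-155 + 1600} \cdot 124 - 798 = 40 \cdot \frac{1}{1445} \cdot 124 - 798 = \frac{992}{289} - 798 = - \frac{229630}{289}$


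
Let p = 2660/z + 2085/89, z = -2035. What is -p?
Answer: -801247/36223 ≈ -22.120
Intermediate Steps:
p = 801247/36223 (p = 2660/(-2035) + 2085/89 = 2660*(-1/2035) + 2085*(1/89) = -532/407 + 2085/89 = 801247/36223 ≈ 22.120)
-p = -1*801247/36223 = -801247/36223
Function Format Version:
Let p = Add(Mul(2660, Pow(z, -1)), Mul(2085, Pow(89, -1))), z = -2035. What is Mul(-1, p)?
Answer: Rational(-801247, 36223) ≈ -22.120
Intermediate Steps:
p = Rational(801247, 36223) (p = Add(Mul(2660, Pow(-2035, -1)), Mul(2085, Pow(89, -1))) = Add(Mul(2660, Rational(-1, 2035)), Mul(2085, Rational(1, 89))) = Add(Rational(-532, 407), Rational(2085, 89)) = Rational(801247, 36223) ≈ 22.120)
Mul(-1, p) = Mul(-1, Rational(801247, 36223)) = Rational(-801247, 36223)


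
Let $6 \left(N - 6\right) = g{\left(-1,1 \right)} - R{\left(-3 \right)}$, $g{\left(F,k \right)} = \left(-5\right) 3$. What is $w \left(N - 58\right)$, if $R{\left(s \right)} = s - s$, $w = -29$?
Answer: $\frac{3161}{2} \approx 1580.5$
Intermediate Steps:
$g{\left(F,k \right)} = -15$
$R{\left(s \right)} = 0$
$N = \frac{7}{2}$ ($N = 6 + \frac{-15 - 0}{6} = 6 + \frac{-15 + 0}{6} = 6 + \frac{1}{6} \left(-15\right) = 6 - \frac{5}{2} = \frac{7}{2} \approx 3.5$)
$w \left(N - 58\right) = - 29 \left(\frac{7}{2} - 58\right) = \left(-29\right) \left(- \frac{109}{2}\right) = \frac{3161}{2}$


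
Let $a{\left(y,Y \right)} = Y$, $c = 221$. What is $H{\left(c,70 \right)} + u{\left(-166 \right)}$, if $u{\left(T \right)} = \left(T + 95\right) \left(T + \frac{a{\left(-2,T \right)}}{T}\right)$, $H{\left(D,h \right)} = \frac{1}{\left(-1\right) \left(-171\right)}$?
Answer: $\frac{2003266}{171} \approx 11715.0$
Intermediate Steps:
$H{\left(D,h \right)} = \frac{1}{171}$
$u{\left(T \right)} = \left(1 + T\right) \left(95 + T\right)$ ($u{\left(T \right)} = \left(T + 95\right) \left(T + \frac{T}{T}\right) = \left(95 + T\right) \left(T + 1\right) = \left(95 + T\right) \left(1 + T\right) = \left(1 + T\right) \left(95 + T\right)$)
$H{\left(c,70 \right)} + u{\left(-166 \right)} = \frac{1}{171} + \left(95 + \left(-166\right)^{2} + 96 \left(-166\right)\right) = \frac{1}{171} + \left(95 + 27556 - 15936\right) = \frac{1}{171} + 11715 = \frac{2003266}{171}$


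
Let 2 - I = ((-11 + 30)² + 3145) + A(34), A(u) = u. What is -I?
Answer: 3538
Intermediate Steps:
I = -3538 (I = 2 - (((-11 + 30)² + 3145) + 34) = 2 - ((19² + 3145) + 34) = 2 - ((361 + 3145) + 34) = 2 - (3506 + 34) = 2 - 1*3540 = 2 - 3540 = -3538)
-I = -1*(-3538) = 3538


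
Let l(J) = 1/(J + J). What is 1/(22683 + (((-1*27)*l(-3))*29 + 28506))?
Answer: 2/102639 ≈ 1.9486e-5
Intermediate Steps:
l(J) = 1/(2*J)
1/(22683 + (((-1*27)*l(-3))*29 + 28506)) = 1/(22683 + (((-1*27)*((½)/(-3)))*29 + 28506)) = 1/(22683 + (-27*(-1)/(2*3)*29 + 28506)) = 1/(22683 + (-27*(-⅙)*29 + 28506)) = 1/(22683 + ((9/2)*29 + 28506)) = 1/(22683 + (261/2 + 28506)) = 1/(22683 + 57273/2) = 1/(102639/2) = 2/102639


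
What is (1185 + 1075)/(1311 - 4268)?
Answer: -2260/2957 ≈ -0.76429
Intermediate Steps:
(1185 + 1075)/(1311 - 4268) = 2260/(-2957) = 2260*(-1/2957) = -2260/2957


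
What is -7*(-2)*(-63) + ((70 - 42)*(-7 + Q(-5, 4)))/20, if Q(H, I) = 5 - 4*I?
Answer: -4536/5 ≈ -907.20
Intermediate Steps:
-7*(-2)*(-63) + ((70 - 42)*(-7 + Q(-5, 4)))/20 = -7*(-2)*(-63) + ((70 - 42)*(-7 + (5 - 4*4)))/20 = 14*(-63) + (28*(-7 + (5 - 16)))*(1/20) = -882 + (28*(-7 - 11))*(1/20) = -882 + (28*(-18))*(1/20) = -882 - 504*1/20 = -882 - 126/5 = -4536/5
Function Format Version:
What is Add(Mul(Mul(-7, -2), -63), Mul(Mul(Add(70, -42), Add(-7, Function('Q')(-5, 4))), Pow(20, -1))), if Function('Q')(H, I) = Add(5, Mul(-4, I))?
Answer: Rational(-4536, 5) ≈ -907.20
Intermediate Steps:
Add(Mul(Mul(-7, -2), -63), Mul(Mul(Add(70, -42), Add(-7, Function('Q')(-5, 4))), Pow(20, -1))) = Add(Mul(Mul(-7, -2), -63), Mul(Mul(Add(70, -42), Add(-7, Add(5, Mul(-4, 4)))), Pow(20, -1))) = Add(Mul(14, -63), Mul(Mul(28, Add(-7, Add(5, -16))), Rational(1, 20))) = Add(-882, Mul(Mul(28, Add(-7, -11)), Rational(1, 20))) = Add(-882, Mul(Mul(28, -18), Rational(1, 20))) = Add(-882, Mul(-504, Rational(1, 20))) = Add(-882, Rational(-126, 5)) = Rational(-4536, 5)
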